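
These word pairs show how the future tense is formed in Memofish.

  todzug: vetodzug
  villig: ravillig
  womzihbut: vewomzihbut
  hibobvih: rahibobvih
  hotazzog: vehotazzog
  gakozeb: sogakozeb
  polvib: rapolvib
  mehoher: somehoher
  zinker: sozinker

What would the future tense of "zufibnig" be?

gakozeb and polvib both end in -b yet inflect differently (sogakozeb, rapolvib), so the final letter is not what conditions the rule; the last vowel is.
"zufibnig" has last vowel 'i'. The stems whose last vowel is 'i' (polvib → rapolvib, hibobvih → rahibobvih, villig → ravillig) add the prefix ra-.
The other patterns: stems whose last vowel is 'e' add the prefix so-; stems whose last vowel is 'o' or 'u' add the prefix ve-.
So zufibnig → razufibnig.

razufibnig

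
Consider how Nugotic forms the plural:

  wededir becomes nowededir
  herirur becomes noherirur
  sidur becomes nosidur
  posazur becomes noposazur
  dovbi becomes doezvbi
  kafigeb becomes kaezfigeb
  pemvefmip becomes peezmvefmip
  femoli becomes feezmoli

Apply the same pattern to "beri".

wededir and dovbi both have last vowel 'i' yet inflect differently (nowededir, doezvbi), so the last vowel is not what conditions the rule; the final letter is.
"beri" ends in -i. The stems ending in -i (dovbi → doezvbi, femoli → feezmoli) insert -ez- after the first vowel.
The other pattern: stems ending in -r add the prefix no-.
So beri → beezri.

beezri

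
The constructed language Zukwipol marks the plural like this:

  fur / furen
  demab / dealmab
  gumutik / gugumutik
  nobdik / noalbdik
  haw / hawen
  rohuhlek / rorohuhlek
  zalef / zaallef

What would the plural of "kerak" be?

kealrak

nobdik and gumutik both end in -k yet inflect differently (noalbdik, gugumutik), so the final letter is not what conditions the rule; the number of vowels is.
"kerak" has 2 vowels. The stems with 2 vowels (nobdik → noalbdik, zalef → zaallef, demab → dealmab) insert -al- after the first vowel.
The other patterns: stems with 1 vowel add -en; stems with 3 vowels repeat the first consonant+vowel as a prefix.
So kerak → kealrak.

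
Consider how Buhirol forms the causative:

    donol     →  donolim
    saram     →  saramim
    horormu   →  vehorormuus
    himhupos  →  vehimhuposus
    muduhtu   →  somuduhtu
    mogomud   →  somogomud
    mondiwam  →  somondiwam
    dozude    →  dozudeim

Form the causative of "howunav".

horormu and muduhtu both end in -u yet inflect differently (vehorormuus, somuduhtu), so the final letter is not what conditions the rule; the first letter is.
"howunav" begins with h-. The stems beginning with h- (horormu → vehorormuus, himhupos → vehimhuposus) add ve- … -us around the stem.
So howunav → vehowunavus.

vehowunavus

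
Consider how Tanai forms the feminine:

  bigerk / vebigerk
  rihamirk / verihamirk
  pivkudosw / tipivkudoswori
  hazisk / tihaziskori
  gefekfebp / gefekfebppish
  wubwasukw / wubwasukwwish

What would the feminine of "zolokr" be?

zolokrrish

bigerk and hazisk both end in -k yet inflect differently (vebigerk, tihaziskori), so the final letter is not what conditions the rule; the second-to-last letter is.
"zolokr" has second-to-last letter 'k'. The one such stem in the data (wubwasukw → wubwasukwwish) doubles the final consonant and adds -ish (as does gefekfebp), so the same rule applies.
So zolokr → zolokrrish.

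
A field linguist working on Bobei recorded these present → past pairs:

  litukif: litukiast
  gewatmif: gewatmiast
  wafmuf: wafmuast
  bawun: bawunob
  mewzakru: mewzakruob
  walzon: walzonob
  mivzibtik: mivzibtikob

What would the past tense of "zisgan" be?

zisganob

wafmuf and bawun both have last vowel 'u' yet inflect differently (wafmuast, bawunob), so the last vowel is not what conditions the rule; the final letter is.
"zisgan" ends in -n. The stems ending in -n (bawun → bawunob, walzon → walzonob) add -ob.
So zisgan → zisganob.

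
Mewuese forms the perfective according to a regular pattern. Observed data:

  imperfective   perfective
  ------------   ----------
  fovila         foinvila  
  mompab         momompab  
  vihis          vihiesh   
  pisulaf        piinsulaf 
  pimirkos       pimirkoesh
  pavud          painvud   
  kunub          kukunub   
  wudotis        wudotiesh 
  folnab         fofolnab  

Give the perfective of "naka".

mompab and fovila both have last vowel 'a' yet inflect differently (momompab, foinvila), so the last vowel is not what conditions the rule; the final letter is.
"naka" ends in -a. The one such stem in the data (fovila → foinvila) inserts -in- after the first vowel (as do pisulaf, pavud), so the same rule applies.
So naka → nainka.

nainka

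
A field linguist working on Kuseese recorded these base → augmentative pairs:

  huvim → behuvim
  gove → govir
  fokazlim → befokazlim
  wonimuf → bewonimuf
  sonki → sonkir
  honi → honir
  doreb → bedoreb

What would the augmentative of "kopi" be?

doreb and gove both have last vowel 'e' yet inflect differently (bedoreb, govir), so the last vowel is not what conditions the rule; whether the stem ends in a vowel or a consonant is.
"kopi" ends in a vowel. The stems ending in a vowel (gove → govir, honi → honir, sonki → sonkir) drop the final letter and add -ir.
The other pattern: stems ending in a consonant add the prefix be-.
So kopi → kopir.

kopir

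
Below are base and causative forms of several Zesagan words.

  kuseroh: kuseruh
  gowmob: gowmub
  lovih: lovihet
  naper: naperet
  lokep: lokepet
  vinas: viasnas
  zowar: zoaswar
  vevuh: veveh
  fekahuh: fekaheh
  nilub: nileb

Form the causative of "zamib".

zamibet

"zamib" has last vowel 'i'. The one such stem in the data (lovih → lovihet) adds -et, so the same rule applies.
So zamib → zamibet.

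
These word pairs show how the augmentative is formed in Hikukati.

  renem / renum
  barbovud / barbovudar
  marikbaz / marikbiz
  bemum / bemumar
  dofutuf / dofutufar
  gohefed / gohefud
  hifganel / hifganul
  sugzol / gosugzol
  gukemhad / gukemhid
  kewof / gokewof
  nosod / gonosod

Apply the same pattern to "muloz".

gomuloz

"muloz" has last vowel 'o'. The stems whose last vowel is 'o' (kewof → gokewof, sugzol → gosugzol, nosod → gonosod) add the prefix go-.
The other patterns: stems whose last vowel is 'e' change the last vowel to 'u'; stems whose last vowel is 'u' add -ar; stems whose last vowel is 'a' change the last vowel to 'i'.
So muloz → gomuloz.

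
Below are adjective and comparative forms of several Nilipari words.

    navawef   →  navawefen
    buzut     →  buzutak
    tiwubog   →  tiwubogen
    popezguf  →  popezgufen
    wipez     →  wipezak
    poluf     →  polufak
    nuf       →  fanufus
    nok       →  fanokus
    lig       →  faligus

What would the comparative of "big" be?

fabigus

nuf and poluf both end in -f yet inflect differently (fanufus, polufak), so the final letter is not what conditions the rule; the number of vowels is.
"big" has 1 vowel. The stems with 1 vowel (lig → faligus, nok → fanokus, nuf → fanufus) add fa- … -us around the stem.
The other patterns: stems with 2 vowels add -ak; stems with 3 vowels add -en.
So big → fabigus.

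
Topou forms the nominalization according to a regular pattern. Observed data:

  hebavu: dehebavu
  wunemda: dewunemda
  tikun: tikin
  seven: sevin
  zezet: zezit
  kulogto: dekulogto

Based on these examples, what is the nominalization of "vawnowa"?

devawnowa

hebavu and tikun both have last vowel 'u' yet inflect differently (dehebavu, tikin), so the last vowel is not what conditions the rule; whether the stem ends in a vowel or a consonant is.
"vawnowa" ends in a vowel. The stems ending in a vowel (wunemda → dewunemda, kulogto → dekulogto, hebavu → dehebavu) add the prefix de-.
So vawnowa → devawnowa.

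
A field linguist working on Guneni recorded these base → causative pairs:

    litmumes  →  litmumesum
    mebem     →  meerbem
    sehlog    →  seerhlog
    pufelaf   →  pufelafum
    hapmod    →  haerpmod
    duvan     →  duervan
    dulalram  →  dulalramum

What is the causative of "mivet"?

dulalram and mebem both end in -m yet inflect differently (dulalramum, meerbem), so the final letter is not what conditions the rule; the number of vowels is.
"mivet" has 2 vowels. The stems with 2 vowels (mebem → meerbem, sehlog → seerhlog, hapmod → haerpmod) insert -er- after the first vowel.
The other pattern: stems with 3 vowels add -um.
So mivet → miervet.

miervet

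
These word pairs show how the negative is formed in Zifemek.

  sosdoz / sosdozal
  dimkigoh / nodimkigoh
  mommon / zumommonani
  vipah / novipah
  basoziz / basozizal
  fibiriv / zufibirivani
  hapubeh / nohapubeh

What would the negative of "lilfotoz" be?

sosdoz and dimkigoh both have last vowel 'o' yet inflect differently (sosdozal, nodimkigoh), so the last vowel is not what conditions the rule; the final letter is.
"lilfotoz" ends in -z. The stems ending in -z (basoziz → basozizal, sosdoz → sosdozal) add -al.
So lilfotoz → lilfotozal.

lilfotozal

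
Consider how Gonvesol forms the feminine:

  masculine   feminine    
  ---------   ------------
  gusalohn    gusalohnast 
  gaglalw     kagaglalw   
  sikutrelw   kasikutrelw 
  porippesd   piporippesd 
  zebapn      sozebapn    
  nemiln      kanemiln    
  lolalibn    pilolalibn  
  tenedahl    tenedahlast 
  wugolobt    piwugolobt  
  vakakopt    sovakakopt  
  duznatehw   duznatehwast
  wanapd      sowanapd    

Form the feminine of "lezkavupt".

gusalohn and zebapn both end in -n yet inflect differently (gusalohnast, sozebapn), so the final letter is not what conditions the rule; the second-to-last letter is.
"lezkavupt" has second-to-last letter 'p'. The stems whose second-to-last letter is 'p' (zebapn → sozebapn, wanapd → sowanapd, vakakopt → sovakakopt) add the prefix so-.
So lezkavupt → solezkavupt.

solezkavupt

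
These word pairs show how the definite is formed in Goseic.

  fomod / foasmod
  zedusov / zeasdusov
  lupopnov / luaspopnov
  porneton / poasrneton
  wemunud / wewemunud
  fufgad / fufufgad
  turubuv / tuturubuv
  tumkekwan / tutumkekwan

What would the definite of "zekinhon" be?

"zekinhon" has last vowel 'o'. The stems whose last vowel is 'o' (fomod → foasmod, zedusov → zeasdusov, lupopnov → luaspopnov) insert -as- after the first vowel.
The other pattern: stems whose last vowel is 'a' or 'u' repeat the first consonant+vowel as a prefix.
So zekinhon → zeaskinhon.

zeaskinhon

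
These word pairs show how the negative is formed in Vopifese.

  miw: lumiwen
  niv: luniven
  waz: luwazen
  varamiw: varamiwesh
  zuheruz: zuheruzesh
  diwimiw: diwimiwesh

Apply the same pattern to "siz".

lusizen

miw and varamiw both end in -w yet inflect differently (lumiwen, varamiwesh), so the final letter is not what conditions the rule; the number of vowels is.
"siz" has 1 vowel. The stems with 1 vowel (miw → lumiwen, niv → luniven, waz → luwazen) add lu- … -en around the stem.
The other pattern: stems with 3 vowels add -esh.
So siz → lusizen.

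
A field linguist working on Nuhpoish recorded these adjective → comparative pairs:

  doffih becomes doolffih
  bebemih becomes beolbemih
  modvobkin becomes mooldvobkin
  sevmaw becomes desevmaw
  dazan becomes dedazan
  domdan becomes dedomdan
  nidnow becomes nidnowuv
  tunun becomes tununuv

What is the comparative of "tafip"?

taolfip

modvobkin and dazan both end in -n yet inflect differently (mooldvobkin, dedazan), so the final letter is not what conditions the rule; the last vowel is.
"tafip" has last vowel 'i'. The stems whose last vowel is 'i' (doffih → doolffih, bebemih → beolbemih, modvobkin → mooldvobkin) insert -ol- after the first vowel.
The other patterns: stems whose last vowel is 'a' add the prefix de-; stems whose last vowel is 'o' or 'u' add -uv.
So tafip → taolfip.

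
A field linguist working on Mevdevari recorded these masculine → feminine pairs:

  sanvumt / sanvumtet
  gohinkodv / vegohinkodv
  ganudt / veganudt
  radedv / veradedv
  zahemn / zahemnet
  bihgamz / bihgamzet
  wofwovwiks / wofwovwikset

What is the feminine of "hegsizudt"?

vehegsizudt

"hegsizudt" has second-to-last letter 'd'. The stems whose second-to-last letter is 'd' (ganudt → veganudt, radedv → veradedv, gohinkodv → vegohinkodv) add the prefix ve-.
So hegsizudt → vehegsizudt.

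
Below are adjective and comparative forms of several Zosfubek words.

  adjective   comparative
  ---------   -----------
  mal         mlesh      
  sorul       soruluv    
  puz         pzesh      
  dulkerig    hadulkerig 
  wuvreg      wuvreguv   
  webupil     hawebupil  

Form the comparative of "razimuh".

harazimuh

"razimuh" has 3 vowels. The stems with 3 vowels (dulkerig → hadulkerig, webupil → hawebupil) add the prefix ha-.
The other patterns: stems with 1 vowel delete the last vowel and add -esh; stems with 2 vowels add -uv.
So razimuh → harazimuh.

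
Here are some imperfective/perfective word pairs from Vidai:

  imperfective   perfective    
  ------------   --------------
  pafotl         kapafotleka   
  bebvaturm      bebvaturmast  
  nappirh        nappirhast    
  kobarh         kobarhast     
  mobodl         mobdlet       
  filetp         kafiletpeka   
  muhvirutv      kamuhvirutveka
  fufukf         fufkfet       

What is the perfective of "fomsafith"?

kafomsafitheka

pafotl and mobodl both end in -l yet inflect differently (kapafotleka, mobdlet), so the final letter is not what conditions the rule; the second-to-last letter is.
"fomsafith" has second-to-last letter 't'. The stems whose second-to-last letter is 't' (muhvirutv → kamuhvirutveka, pafotl → kapafotleka, filetp → kafiletpeka) add ka- … -eka around the stem.
The other patterns: stems whose second-to-last letter is 'r' add -ast; stems whose second-to-last letter is 'd' or 'k' delete the last vowel and add -et.
So fomsafith → kafomsafitheka.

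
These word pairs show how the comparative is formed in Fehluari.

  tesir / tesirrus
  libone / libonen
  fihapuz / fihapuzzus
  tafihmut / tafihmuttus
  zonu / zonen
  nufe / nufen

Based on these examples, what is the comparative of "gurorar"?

"gurorar" ends in a consonant. The stems ending in a consonant (tesir → tesirrus, tafihmut → tafihmuttus, fihapuz → fihapuzzus) double the final consonant and add -us.
So gurorar → gurorarrus.

gurorarrus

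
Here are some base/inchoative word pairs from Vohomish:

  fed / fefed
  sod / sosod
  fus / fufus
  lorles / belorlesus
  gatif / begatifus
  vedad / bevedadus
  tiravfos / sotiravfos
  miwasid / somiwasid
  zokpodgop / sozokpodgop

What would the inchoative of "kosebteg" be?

sokosebteg

"kosebteg" has 3 vowels. The stems with 3 vowels (tiravfos → sotiravfos, miwasid → somiwasid, zokpodgop → sozokpodgop) add the prefix so-.
The other patterns: stems with 1 vowel repeat the first consonant+vowel as a prefix; stems with 2 vowels add be- … -us around the stem.
So kosebteg → sokosebteg.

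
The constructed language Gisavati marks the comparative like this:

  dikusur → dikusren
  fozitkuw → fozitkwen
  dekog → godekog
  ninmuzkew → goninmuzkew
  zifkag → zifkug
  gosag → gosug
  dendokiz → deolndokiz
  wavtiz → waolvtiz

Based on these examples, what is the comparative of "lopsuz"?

lopszen

fozitkuw and ninmuzkew both end in -w yet inflect differently (fozitkwen, goninmuzkew), so the final letter is not what conditions the rule; the last vowel is.
"lopsuz" has last vowel 'u'. The stems whose last vowel is 'u' (dikusur → dikusren, fozitkuw → fozitkwen) delete the last vowel and add -en.
The other patterns: stems whose last vowel is 'e' or 'o' add the prefix go-; stems whose last vowel is 'a' change the last vowel to 'u'; stems whose last vowel is 'i' insert -ol- after the first vowel.
So lopsuz → lopszen.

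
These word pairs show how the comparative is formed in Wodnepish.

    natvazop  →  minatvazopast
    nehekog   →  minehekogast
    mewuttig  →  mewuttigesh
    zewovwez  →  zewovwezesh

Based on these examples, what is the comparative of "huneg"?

nehekog and mewuttig both end in -g yet inflect differently (minehekogast, mewuttigesh), so the final letter is not what conditions the rule; the last vowel is.
"huneg" has last vowel 'e'. The one such stem in the data (zewovwez → zewovwezesh) adds -esh, so the same rule applies.
The other pattern: stems whose last vowel is 'o' add mi- … -ast around the stem.
So huneg → hunegesh.

hunegesh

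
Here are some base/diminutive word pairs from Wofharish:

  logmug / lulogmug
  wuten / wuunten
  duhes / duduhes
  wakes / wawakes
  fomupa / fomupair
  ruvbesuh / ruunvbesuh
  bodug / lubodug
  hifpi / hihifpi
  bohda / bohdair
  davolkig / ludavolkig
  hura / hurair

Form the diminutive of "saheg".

lusaheg

wakes and wuten both have last vowel 'e' yet inflect differently (wawakes, wuunten), so the last vowel is not what conditions the rule; the final letter is.
"saheg" ends in -g. The stems ending in -g (davolkig → ludavolkig, bodug → lubodug, logmug → lulogmug) add the prefix lu-.
So saheg → lusaheg.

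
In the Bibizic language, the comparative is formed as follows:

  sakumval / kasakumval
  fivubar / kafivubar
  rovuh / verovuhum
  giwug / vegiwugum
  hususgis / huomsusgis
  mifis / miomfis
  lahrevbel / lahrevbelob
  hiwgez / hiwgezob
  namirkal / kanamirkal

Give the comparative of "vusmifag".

namirkal and lahrevbel both end in -l yet inflect differently (kanamirkal, lahrevbelob), so the final letter is not what conditions the rule; the last vowel is.
"vusmifag" has last vowel 'a'. The stems whose last vowel is 'a' (fivubar → kafivubar, namirkal → kanamirkal, sakumval → kasakumval) add the prefix ka-.
So vusmifag → kavusmifag.

kavusmifag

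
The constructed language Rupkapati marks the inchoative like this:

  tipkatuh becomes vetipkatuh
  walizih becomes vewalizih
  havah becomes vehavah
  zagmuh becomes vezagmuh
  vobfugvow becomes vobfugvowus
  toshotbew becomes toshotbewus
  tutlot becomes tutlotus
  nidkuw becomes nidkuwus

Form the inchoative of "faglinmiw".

faglinmiwus

tipkatuh and nidkuw both have last vowel 'u' yet inflect differently (vetipkatuh, nidkuwus), so the last vowel is not what conditions the rule; the final letter is.
"faglinmiw" ends in -w. The stems ending in -w (vobfugvow → vobfugvowus, toshotbew → toshotbewus, nidkuw → nidkuwus) add -us.
So faglinmiw → faglinmiwus.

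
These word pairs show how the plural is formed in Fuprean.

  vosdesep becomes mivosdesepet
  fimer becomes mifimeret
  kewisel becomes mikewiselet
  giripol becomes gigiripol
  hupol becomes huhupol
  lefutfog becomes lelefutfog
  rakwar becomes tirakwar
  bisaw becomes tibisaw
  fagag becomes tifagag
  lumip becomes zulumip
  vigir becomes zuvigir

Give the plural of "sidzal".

tisidzal

kewisel and giripol both end in -l yet inflect differently (mikewiselet, gigiripol), so the final letter is not what conditions the rule; the last vowel is.
"sidzal" has last vowel 'a'. The stems whose last vowel is 'a' (rakwar → tirakwar, bisaw → tibisaw, fagag → tifagag) add the prefix ti-.
The other patterns: stems whose last vowel is 'e' add mi- … -et around the stem; stems whose last vowel is 'o' repeat the first consonant+vowel as a prefix; stems whose last vowel is 'i' add the prefix zu-.
So sidzal → tisidzal.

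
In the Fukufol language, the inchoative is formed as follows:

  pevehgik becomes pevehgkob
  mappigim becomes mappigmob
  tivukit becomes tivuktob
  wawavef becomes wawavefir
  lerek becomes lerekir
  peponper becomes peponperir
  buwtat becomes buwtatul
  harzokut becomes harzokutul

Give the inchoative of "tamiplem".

tamiplemir

pevehgik and lerek both end in -k yet inflect differently (pevehgkob, lerekir), so the final letter is not what conditions the rule; the last vowel is.
"tamiplem" has last vowel 'e'. The stems whose last vowel is 'e' (wawavef → wawavefir, lerek → lerekir, peponper → peponperir) add -ir.
The other patterns: stems whose last vowel is 'i' delete the last vowel and add -ob; stems whose last vowel is 'a' or 'u' add -ul.
So tamiplem → tamiplemir.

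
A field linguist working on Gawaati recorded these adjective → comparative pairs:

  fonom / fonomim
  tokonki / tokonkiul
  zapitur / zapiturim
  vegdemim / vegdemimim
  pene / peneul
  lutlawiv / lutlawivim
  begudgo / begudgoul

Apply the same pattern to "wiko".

wikoul

"wiko" ends in a vowel. The stems ending in a vowel (begudgo → begudgoul, pene → peneul, tokonki → tokonkiul) add -ul.
So wiko → wikoul.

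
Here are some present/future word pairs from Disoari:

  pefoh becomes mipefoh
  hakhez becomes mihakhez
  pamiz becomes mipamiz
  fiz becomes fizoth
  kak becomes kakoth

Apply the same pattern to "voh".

vohoth

"voh" has 1 vowel. The stems with 1 vowel (fiz → fizoth, kak → kakoth) add -oth.
So voh → vohoth.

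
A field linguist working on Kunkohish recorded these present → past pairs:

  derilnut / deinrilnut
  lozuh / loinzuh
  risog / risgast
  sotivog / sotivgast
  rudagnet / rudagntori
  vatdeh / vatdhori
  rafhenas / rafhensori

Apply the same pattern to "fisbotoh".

fisbothast

"fisbotoh" has last vowel 'o'. The stems whose last vowel is 'o' (risog → risgast, sotivog → sotivgast) delete the last vowel and add -ast.
The other patterns: stems whose last vowel is 'u' insert -in- after the first vowel; stems whose last vowel is 'a' or 'e' delete the last vowel and add -ori.
So fisbotoh → fisbothast.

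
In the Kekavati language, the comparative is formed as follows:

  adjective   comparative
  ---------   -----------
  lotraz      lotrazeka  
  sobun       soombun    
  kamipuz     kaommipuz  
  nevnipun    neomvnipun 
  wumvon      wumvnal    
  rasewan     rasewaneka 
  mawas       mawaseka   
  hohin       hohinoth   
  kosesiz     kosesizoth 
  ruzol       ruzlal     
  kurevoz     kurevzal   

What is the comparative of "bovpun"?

wumvon and sobun both end in -n yet inflect differently (wumvnal, soombun), so the final letter is not what conditions the rule; the last vowel is.
"bovpun" has last vowel 'u'. The stems whose last vowel is 'u' (sobun → soombun, kamipuz → kaommipuz, nevnipun → neomvnipun) insert -om- after the first vowel.
So bovpun → boomvpun.

boomvpun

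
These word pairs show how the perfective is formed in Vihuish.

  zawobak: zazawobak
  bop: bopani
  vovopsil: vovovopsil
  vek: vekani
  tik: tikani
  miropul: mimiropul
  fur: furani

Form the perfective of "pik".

"pik" has 1 vowel. The stems with 1 vowel (tik → tikani, bop → bopani, vek → vekani) add -ani.
The other pattern: stems with 3 vowels repeat the first consonant+vowel as a prefix.
So pik → pikani.

pikani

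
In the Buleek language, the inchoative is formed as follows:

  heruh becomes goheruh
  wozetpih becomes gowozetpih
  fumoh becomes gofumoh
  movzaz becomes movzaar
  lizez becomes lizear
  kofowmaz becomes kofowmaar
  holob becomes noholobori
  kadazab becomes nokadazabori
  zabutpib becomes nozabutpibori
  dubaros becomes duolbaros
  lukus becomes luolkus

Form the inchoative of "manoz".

manoar

fumoh and holob both have last vowel 'o' yet inflect differently (gofumoh, noholobori), so the last vowel is not what conditions the rule; the final letter is.
"manoz" ends in -z. The stems ending in -z (movzaz → movzaar, lizez → lizear, kofowmaz → kofowmaar) drop the final letter and add -ar.
The other patterns: stems ending in -h add the prefix go-; stems ending in -b add no- … -ori around the stem; stems ending in -s insert -ol- after the first vowel.
So manoz → manoar.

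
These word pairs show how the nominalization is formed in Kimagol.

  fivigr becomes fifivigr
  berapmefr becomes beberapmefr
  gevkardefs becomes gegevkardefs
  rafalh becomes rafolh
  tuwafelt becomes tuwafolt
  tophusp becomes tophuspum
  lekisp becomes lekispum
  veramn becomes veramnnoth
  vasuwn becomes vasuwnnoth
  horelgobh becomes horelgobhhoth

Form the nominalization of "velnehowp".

velnehowppoth

rafalh and horelgobh both end in -h yet inflect differently (rafolh, horelgobhhoth), so the final letter is not what conditions the rule; the second-to-last letter is.
"velnehowp" has second-to-last letter 'w'. The one such stem in the data (vasuwn → vasuwnnoth) doubles the final consonant and adds -oth (as do veramn, horelgobh), so the same rule applies.
The other patterns: stems whose second-to-last letter is 'f' or 'g' repeat the first consonant+vowel as a prefix; stems whose second-to-last letter is 'l' change the last vowel to 'o'; stems whose second-to-last letter is 's' add -um.
So velnehowp → velnehowppoth.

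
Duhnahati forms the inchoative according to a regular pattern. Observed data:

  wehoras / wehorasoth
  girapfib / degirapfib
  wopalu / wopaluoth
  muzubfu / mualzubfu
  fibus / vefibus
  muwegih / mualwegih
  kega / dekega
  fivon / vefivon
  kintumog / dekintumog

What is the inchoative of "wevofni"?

fibus and wehoras both end in -s yet inflect differently (vefibus, wehorasoth), so the final letter is not what conditions the rule; the first letter is.
"wevofni" begins with w-. The stems beginning with w- (wehoras → wehorasoth, wopalu → wopaluoth) add -oth.
So wevofni → wevofnioth.

wevofnioth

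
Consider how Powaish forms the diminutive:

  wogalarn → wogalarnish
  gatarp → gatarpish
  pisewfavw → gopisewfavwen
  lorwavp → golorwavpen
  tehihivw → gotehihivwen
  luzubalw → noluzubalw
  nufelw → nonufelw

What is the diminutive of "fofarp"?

fofarpish

"fofarp" has second-to-last letter 'r'. The stems whose second-to-last letter is 'r' (wogalarn → wogalarnish, gatarp → gatarpish) add -ish.
So fofarp → fofarpish.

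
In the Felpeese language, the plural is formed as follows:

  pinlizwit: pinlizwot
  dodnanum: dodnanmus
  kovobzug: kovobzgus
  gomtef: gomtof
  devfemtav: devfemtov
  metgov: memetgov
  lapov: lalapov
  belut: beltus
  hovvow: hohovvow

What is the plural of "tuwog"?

tutuwog

metgov and devfemtav both end in -v yet inflect differently (memetgov, devfemtov), so the final letter is not what conditions the rule; the last vowel is.
"tuwog" has last vowel 'o'. The stems whose last vowel is 'o' (hovvow → hohovvow, metgov → memetgov, lapov → lalapov) repeat the first consonant+vowel as a prefix.
So tuwog → tutuwog.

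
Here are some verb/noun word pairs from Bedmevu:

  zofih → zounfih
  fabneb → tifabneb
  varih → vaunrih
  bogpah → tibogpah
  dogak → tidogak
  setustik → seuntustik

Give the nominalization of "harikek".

tiharikek

setustik and dogak both end in -k yet inflect differently (seuntustik, tidogak), so the final letter is not what conditions the rule; the last vowel is.
"harikek" has last vowel 'e'. The one such stem in the data (fabneb → tifabneb) adds the prefix ti-, so the same rule applies.
The other pattern: stems whose last vowel is 'i' insert -un- after the first vowel.
So harikek → tiharikek.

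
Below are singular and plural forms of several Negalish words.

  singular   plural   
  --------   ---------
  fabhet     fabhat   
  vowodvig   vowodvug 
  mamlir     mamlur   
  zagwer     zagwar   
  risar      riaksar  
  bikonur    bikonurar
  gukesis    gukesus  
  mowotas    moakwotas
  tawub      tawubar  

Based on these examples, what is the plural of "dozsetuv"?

dozsetuvar

zagwer and risar both end in -r yet inflect differently (zagwar, riaksar), so the final letter is not what conditions the rule; the last vowel is.
"dozsetuv" has last vowel 'u'. The stems whose last vowel is 'u' (tawub → tawubar, bikonur → bikonurar) add -ar.
The other patterns: stems whose last vowel is 'e' change the last vowel to 'a'; stems whose last vowel is 'a' insert -ak- after the first vowel; stems whose last vowel is 'i' change the last vowel to 'u'.
So dozsetuv → dozsetuvar.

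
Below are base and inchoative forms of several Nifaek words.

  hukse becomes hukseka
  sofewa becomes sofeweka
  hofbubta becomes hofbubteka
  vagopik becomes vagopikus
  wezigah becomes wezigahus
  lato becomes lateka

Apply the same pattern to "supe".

supeka

wezigah and hofbubta both have last vowel 'a' yet inflect differently (wezigahus, hofbubteka), so the last vowel is not what conditions the rule; whether the stem ends in a vowel or a consonant is.
"supe" ends in a vowel. The stems ending in a vowel (hofbubta → hofbubteka, lato → lateka, hukse → hukseka) drop the final letter and add -eka.
The other pattern: stems ending in a consonant add -us.
So supe → supeka.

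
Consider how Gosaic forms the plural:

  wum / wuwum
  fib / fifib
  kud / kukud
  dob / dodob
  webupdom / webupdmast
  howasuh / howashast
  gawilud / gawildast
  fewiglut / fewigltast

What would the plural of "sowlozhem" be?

sowlozhmast

webupdom and wum both end in -m yet inflect differently (webupdmast, wuwum), so the final letter is not what conditions the rule; the number of vowels is.
"sowlozhem" has 3 vowels. The stems with 3 vowels (gawilud → gawildast, webupdom → webupdmast, fewiglut → fewigltast) delete the last vowel and add -ast.
The other pattern: stems with 1 vowel repeat the first consonant+vowel as a prefix.
So sowlozhem → sowlozhmast.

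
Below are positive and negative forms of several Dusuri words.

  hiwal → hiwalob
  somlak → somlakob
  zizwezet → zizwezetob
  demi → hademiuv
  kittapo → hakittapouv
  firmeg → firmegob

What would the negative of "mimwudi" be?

hamimwudiuv

zizwezet and kittapo both have 3 vowels yet inflect differently (zizwezetob, hakittapouv), so the number of vowels is not what conditions the rule; whether the stem ends in a vowel or a consonant is.
"mimwudi" ends in a vowel. The stems ending in a vowel (kittapo → hakittapouv, demi → hademiuv) add ha- … -uv around the stem.
The other pattern: stems ending in a consonant add -ob.
So mimwudi → hamimwudiuv.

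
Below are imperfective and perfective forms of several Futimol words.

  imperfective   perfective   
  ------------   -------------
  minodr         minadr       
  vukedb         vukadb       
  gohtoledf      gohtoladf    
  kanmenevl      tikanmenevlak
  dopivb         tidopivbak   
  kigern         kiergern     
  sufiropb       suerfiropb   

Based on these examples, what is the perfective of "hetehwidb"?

vukedb and dopivb both end in -b yet inflect differently (vukadb, tidopivbak), so the final letter is not what conditions the rule; the second-to-last letter is.
"hetehwidb" has second-to-last letter 'd'. The stems whose second-to-last letter is 'd' (minodr → minadr, vukedb → vukadb, gohtoledf → gohtoladf) change the last vowel to 'a'.
The other patterns: stems whose second-to-last letter is 'v' add ti- … -ak around the stem; stems whose second-to-last letter is 'p' or 'r' insert -er- after the first vowel.
So hetehwidb → hetehwadb.

hetehwadb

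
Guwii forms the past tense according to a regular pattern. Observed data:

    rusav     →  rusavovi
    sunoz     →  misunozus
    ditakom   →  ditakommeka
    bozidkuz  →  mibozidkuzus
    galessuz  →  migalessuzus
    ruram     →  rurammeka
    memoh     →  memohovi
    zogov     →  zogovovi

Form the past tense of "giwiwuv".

"giwiwuv" ends in -v. The stems ending in -v (rusav → rusavovi, zogov → zogovovi) add -ovi.
The other patterns: stems ending in -z add mi- … -us around the stem; stems ending in -m double the final consonant and add -eka.
So giwiwuv → giwiwuvovi.

giwiwuvovi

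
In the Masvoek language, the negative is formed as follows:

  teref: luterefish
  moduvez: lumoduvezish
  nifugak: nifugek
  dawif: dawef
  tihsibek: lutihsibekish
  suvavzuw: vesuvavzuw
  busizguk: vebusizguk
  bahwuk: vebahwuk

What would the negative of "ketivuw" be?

tihsibek and busizguk both end in -k yet inflect differently (lutihsibekish, vebusizguk), so the final letter is not what conditions the rule; the last vowel is.
"ketivuw" has last vowel 'u'. The stems whose last vowel is 'u' (suvavzuw → vesuvavzuw, busizguk → vebusizguk, bahwuk → vebahwuk) add the prefix ve-.
So ketivuw → veketivuw.

veketivuw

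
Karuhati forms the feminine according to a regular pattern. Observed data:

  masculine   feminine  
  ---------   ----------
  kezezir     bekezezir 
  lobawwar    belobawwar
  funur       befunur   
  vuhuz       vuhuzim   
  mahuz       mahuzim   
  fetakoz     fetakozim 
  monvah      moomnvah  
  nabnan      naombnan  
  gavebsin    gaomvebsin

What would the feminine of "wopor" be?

funur and vuhuz both have last vowel 'u' yet inflect differently (befunur, vuhuzim), so the last vowel is not what conditions the rule; the final letter is.
"wopor" ends in -r. The stems ending in -r (kezezir → bekezezir, lobawwar → belobawwar, funur → befunur) add the prefix be-.
So wopor → bewopor.

bewopor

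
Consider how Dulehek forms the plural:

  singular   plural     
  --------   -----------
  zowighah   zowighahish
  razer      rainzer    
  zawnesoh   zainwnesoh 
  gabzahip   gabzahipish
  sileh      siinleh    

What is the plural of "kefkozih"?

kefkozihish

"kefkozih" has last vowel 'i'. The one such stem in the data (gabzahip → gabzahipish) adds -ish, so the same rule applies.
So kefkozih → kefkozihish.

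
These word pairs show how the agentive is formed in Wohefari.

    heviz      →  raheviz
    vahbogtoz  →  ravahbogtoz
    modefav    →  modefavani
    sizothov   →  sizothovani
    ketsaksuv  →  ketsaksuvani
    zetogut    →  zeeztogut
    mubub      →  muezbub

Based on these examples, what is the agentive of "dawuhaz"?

vahbogtoz and sizothov both have last vowel 'o' yet inflect differently (ravahbogtoz, sizothovani), so the last vowel is not what conditions the rule; the final letter is.
"dawuhaz" ends in -z. The stems ending in -z (heviz → raheviz, vahbogtoz → ravahbogtoz) add the prefix ra-.
The other patterns: stems ending in -v add -ani; stems ending in -b or -t insert -ez- after the first vowel.
So dawuhaz → radawuhaz.

radawuhaz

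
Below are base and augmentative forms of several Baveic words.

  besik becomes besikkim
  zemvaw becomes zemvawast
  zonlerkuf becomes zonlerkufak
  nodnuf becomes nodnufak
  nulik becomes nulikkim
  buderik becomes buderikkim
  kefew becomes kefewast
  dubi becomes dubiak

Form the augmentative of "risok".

risokkim

nulik and dubi both have last vowel 'i' yet inflect differently (nulikkim, dubiak), so the last vowel is not what conditions the rule; the final letter is.
"risok" ends in -k. The stems ending in -k (nulik → nulikkim, buderik → buderikkim, besik → besikkim) double the final consonant and add -im.
The other patterns: stems ending in -w add -ast; stems ending in -f or -i add -ak.
So risok → risokkim.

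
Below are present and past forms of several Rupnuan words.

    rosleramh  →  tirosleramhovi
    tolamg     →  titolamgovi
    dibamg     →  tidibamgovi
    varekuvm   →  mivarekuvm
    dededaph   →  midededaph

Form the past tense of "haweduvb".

rosleramh and dededaph both end in -h yet inflect differently (tirosleramhovi, midededaph), so the final letter is not what conditions the rule; the second-to-last letter is.
"haweduvb" has second-to-last letter 'v'. The one such stem in the data (varekuvm → mivarekuvm) adds the prefix mi-, so the same rule applies.
So haweduvb → mihaweduvb.

mihaweduvb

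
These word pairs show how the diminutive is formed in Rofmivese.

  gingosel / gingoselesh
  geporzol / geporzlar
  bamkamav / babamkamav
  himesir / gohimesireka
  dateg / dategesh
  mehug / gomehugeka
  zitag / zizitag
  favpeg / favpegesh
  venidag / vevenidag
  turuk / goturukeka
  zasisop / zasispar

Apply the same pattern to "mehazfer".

mehazferesh

"mehazfer" has last vowel 'e'. The stems whose last vowel is 'e' (gingosel → gingoselesh, favpeg → favpegesh, dateg → dategesh) add -esh.
So mehazfer → mehazferesh.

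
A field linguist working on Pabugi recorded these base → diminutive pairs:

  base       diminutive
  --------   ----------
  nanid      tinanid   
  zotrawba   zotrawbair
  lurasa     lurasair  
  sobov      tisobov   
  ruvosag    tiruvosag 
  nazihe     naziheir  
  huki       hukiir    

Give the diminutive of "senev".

tisenev

huki and nanid both have last vowel 'i' yet inflect differently (hukiir, tinanid), so the last vowel is not what conditions the rule; whether the stem ends in a vowel or a consonant is.
"senev" ends in a consonant. The stems ending in a consonant (nanid → tinanid, sobov → tisobov, ruvosag → tiruvosag) add the prefix ti-.
The other pattern: stems ending in a vowel add -ir.
So senev → tisenev.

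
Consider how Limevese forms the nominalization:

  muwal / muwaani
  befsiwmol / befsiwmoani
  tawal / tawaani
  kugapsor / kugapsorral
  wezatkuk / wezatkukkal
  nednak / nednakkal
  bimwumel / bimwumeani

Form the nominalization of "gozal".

gozaani

"gozal" ends in -l. The stems ending in -l (muwal → muwaani, bimwumel → bimwumeani, befsiwmol → befsiwmoani) drop the final letter and add -ani.
The other pattern: stems ending in -k or -r double the final consonant and add -al.
So gozal → gozaani.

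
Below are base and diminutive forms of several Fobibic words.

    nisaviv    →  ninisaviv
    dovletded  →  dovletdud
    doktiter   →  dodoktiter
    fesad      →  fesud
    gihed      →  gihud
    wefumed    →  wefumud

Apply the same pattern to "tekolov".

gihed and doktiter both have last vowel 'e' yet inflect differently (gihud, dodoktiter), so the last vowel is not what conditions the rule; the final letter is.
"tekolov" ends in -v. The one such stem in the data (nisaviv → ninisaviv) repeats the first consonant+vowel as a prefix (as does doktiter), so the same rule applies.
So tekolov → tetekolov.

tetekolov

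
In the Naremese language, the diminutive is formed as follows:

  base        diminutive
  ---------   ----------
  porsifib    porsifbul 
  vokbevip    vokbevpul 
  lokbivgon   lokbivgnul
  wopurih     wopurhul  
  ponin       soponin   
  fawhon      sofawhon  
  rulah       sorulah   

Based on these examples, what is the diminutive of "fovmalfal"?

lokbivgon and ponin both end in -n yet inflect differently (lokbivgnul, soponin), so the final letter is not what conditions the rule; the number of vowels is.
"fovmalfal" has 3 vowels. The stems with 3 vowels (porsifib → porsifbul, vokbevip → vokbevpul, lokbivgon → lokbivgnul) delete the last vowel and add -ul.
The other pattern: stems with 2 vowels add the prefix so-.
So fovmalfal → fovmalflul.

fovmalflul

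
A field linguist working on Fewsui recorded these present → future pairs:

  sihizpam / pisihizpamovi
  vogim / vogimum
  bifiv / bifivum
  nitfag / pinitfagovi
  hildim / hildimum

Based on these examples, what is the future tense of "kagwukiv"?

"kagwukiv" has last vowel 'i'. The stems whose last vowel is 'i' (vogim → vogimum, hildim → hildimum, bifiv → bifivum) add -um.
So kagwukiv → kagwukivum.

kagwukivum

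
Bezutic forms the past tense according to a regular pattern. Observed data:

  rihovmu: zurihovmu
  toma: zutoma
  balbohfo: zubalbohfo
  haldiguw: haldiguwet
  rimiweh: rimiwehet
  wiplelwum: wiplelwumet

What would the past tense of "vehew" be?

"vehew" ends in a consonant. The stems ending in a consonant (haldiguw → haldiguwet, rimiweh → rimiwehet, wiplelwum → wiplelwumet) add -et.
The other pattern: stems ending in a vowel add the prefix zu-.
So vehew → vehewet.

vehewet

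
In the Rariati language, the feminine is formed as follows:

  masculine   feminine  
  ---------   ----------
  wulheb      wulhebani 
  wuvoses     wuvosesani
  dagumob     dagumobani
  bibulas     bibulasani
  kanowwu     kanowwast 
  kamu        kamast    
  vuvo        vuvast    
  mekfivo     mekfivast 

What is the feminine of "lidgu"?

lidgast

dagumob and vuvo both have last vowel 'o' yet inflect differently (dagumobani, vuvast), so the last vowel is not what conditions the rule; whether the stem ends in a vowel or a consonant is.
"lidgu" ends in a vowel. The stems ending in a vowel (kanowwu → kanowwast, kamu → kamast, vuvo → vuvast) drop the final letter and add -ast.
The other pattern: stems ending in a consonant add -ani.
So lidgu → lidgast.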